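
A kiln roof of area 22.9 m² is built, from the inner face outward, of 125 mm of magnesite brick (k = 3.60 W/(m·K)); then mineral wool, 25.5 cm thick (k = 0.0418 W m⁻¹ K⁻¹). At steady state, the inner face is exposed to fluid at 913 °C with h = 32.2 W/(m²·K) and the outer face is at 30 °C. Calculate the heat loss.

Treat each layer as a resistance in series:
  R_conv,in = 1/(hA) = 1/(32.2·22.9) = 0.001356 K/W
  R_magnesite brick = L/(kA) = 0.125/(3.60·22.9) = 0.001516 K/W
  R_mineral wool = L/(kA) = 0.255/(0.0418·22.9) = 0.2664 K/W
ΣR = 0.001356 + 0.001516 + 0.2664 = 0.2693 K/W
Q = ΔT/ΣR = (913 °C − 30 °C)/0.2693 = 3280 W

Q = 3.28 kW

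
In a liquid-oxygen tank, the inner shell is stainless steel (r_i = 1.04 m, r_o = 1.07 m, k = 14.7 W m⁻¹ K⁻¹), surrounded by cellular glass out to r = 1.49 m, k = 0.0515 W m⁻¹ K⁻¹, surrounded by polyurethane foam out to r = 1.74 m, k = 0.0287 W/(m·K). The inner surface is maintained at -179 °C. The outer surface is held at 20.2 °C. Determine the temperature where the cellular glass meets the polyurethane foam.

T = -58.8 °C

Resistance network (inner→outer):
  R_stainless steel = (1/1.04 − 1/1.07)/(4πk) = 0.02696/(4π·14.7) = 1.459×10^-4 K/W
  R_cellular glass = (1/1.07 − 1/1.49)/(4πk) = 0.2634/(4π·0.0515) = 0.4071 K/W
  R_polyurethane foam = (1/1.49 − 1/1.74)/(4πk) = 0.09643/(4π·0.0287) = 0.2674 K/W
ΣR = 1.459×10^-4 + 0.4071 + 0.2674 = 0.6746 K/W
Q = ΔT/ΣR = (-179 °C − 20.2 °C)/0.6746 = -295.3 W
From the inner boundary to the cellular glass/polyurethane foam interface, ΣR_partial = 0.4072 K/W.
T_interface = T_in − Q·ΣR_partial = -179 °C − (-295.3)(0.4072) = -58.8 °C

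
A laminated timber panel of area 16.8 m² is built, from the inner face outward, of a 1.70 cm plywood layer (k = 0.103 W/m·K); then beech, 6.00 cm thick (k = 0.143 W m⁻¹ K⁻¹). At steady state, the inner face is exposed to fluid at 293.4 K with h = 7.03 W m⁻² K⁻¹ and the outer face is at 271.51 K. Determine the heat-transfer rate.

Q = 506 W

Treat each layer as a resistance in series:
  R_conv,in = 1/(hA) = 1/(7.03·16.8) = 0.008467 K/W
  R_plywood = L/(kA) = 0.0170/(0.103·16.8) = 0.009824 K/W
  R_beech = L/(kA) = 0.0600/(0.143·16.8) = 0.02498 K/W
ΣR = 0.008467 + 0.009824 + 0.02498 = 0.04327 K/W
Q = ΔT/ΣR = (293.4 K − 271.51 K)/0.04327 = 506 W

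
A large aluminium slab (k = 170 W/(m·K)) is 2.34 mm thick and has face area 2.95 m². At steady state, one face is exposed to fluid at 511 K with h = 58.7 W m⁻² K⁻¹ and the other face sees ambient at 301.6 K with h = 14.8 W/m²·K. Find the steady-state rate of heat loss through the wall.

Resistance network (inner→outer):
  R_conv,in = 1/(hA) = 1/(58.7·2.95) = 0.005775 K/W
  R_aluminium = L/(kA) = 0.00234/(170·2.95) = 4.666×10^-6 K/W
  R_conv,out = 1/(hA) = 1/(14.8·2.95) = 0.02290 K/W
ΣR = 0.005775 + 4.666×10^-6 + 0.02290 = 0.02868 K/W
Q = ΔT/ΣR = (511 K − 301.6 K)/0.02868 = 7300 W

Q = 7300 W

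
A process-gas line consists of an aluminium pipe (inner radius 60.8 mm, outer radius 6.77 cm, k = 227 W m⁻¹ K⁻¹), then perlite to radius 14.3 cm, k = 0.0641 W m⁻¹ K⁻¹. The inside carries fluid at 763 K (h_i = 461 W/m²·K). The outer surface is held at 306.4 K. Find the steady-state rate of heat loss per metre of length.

Treat each layer as a resistance in series:
  R'_conv,in = 1/(2πr h) = 1/(2π·0.0608·461) = 0.005678 m·K/W
  R'_aluminium = ln(0.0677/0.0608)/(2πk) = 0.1075/(2π·227) = 7.537×10^-5 m·K/W
  R'_perlite = ln(0.143/0.0677)/(2πk) = 0.7478/(2π·0.0641) = 1.857 m·K/W
ΣR = 0.005678 + 7.537×10^-5 + 1.857 = 1.863 m·K/W
Q' = ΔT/ΣR = (763 K − 306.4 K)/1.863 = 245 W/m

Q' = 245 W/m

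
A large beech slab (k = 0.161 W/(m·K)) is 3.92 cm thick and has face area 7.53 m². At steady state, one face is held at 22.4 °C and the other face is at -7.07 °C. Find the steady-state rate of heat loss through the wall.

Q = kA·ΔT/L = 0.161 × 7.53 × |22.4 °C − -7.07 °C| / 0.0392 = 911 W

Q = 911 W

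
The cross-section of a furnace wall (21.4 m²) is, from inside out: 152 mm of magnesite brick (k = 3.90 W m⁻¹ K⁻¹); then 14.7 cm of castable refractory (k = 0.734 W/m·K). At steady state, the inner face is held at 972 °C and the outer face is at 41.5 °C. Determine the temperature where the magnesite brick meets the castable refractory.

T = 820 °C

Resistance network (inner→outer):
  R_magnesite brick = L/(kA) = 0.152/(3.90·21.4) = 0.001821 K/W
  R_castable refractory = L/(kA) = 0.147/(0.734·21.4) = 0.009359 K/W
ΣR = 0.001821 + 0.009359 = 0.01118 K/W
Q = ΔT/ΣR = (972 °C − 41.5 °C)/0.01118 = 83230 W
From the inner boundary to the magnesite brick/castable refractory interface, ΣR_partial = 0.001821 K/W.
T_interface = T_in − Q·ΣR_partial = 972 °C − (83230)(0.001821) = 820 °C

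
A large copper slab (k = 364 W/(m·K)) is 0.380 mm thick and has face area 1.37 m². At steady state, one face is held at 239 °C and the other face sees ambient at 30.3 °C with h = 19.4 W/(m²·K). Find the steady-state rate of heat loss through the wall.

Q = 5.55 kW

Treat each layer as a resistance in series:
  R_copper = L/(kA) = 3.80×10^-4/(364·1.37) = 7.620×10^-7 K/W
  R_conv,out = 1/(hA) = 1/(19.4·1.37) = 0.03763 K/W
ΣR = 7.620×10^-7 + 0.03763 = 0.03763 K/W
Q = ΔT/ΣR = (239 °C − 30.3 °C)/0.03763 = 5550 W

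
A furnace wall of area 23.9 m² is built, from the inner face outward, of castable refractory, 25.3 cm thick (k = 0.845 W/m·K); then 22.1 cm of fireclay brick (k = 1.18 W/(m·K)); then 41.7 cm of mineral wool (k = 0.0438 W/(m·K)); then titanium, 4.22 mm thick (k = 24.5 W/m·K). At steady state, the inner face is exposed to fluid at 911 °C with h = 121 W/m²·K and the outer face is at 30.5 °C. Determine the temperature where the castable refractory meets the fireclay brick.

Resistance network (inner→outer):
  R_conv,in = 1/(hA) = 1/(121·23.9) = 3.458×10^-4 K/W
  R_castable refractory = L/(kA) = 0.253/(0.845·23.9) = 0.01253 K/W
  R_fireclay brick = L/(kA) = 0.221/(1.18·23.9) = 0.007836 K/W
  R_mineral wool = L/(kA) = 0.417/(0.0438·23.9) = 0.3983 K/W
  R_titanium = L/(kA) = 0.00422/(24.5·23.9) = 7.207×10^-6 K/W
ΣR = 3.458×10^-4 + 0.01253 + 0.007836 + 0.3983 + 7.207×10^-6 = 0.4190 K/W
Q = ΔT/ΣR = (911 °C − 30.5 °C)/0.4190 = 2101 W
From the inner boundary to the castable refractory/fireclay brick interface, ΣR_partial = 0.01288 K/W.
T_interface = T_in − Q·ΣR_partial = 911 °C − (2101)(0.01288) = 884 °C

T = 884 °C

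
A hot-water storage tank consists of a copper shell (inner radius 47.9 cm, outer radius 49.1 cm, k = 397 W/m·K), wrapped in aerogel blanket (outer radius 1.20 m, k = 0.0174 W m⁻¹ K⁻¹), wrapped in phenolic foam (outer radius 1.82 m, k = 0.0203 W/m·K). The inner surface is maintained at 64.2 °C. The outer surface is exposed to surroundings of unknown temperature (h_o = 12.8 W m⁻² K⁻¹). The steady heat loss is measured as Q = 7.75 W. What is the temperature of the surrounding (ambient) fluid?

Sum the resistances:
  R_copper = (1/0.479 − 1/0.491)/(4πk) = 0.05102/(4π·397) = 1.023×10^-5 K/W
  R_aerogel blanket = (1/0.491 − 1/1.20)/(4πk) = 1.203/(4π·0.0174) = 5.503 K/W
  R_phenolic foam = (1/1.20 − 1/1.82)/(4πk) = 0.2839/(4π·0.0203) = 1.113 K/W
  R_conv,out = 1/(4πr²h) = 1/(4π·1.82²·12.8) = 0.001877 K/W
ΣR = 6.618 K/W
ΔT = Q·ΣR = 7.75 × 6.618 = 51.29 K
Heat flows outward, so T_out = T_in − ΔT = 64.2 − 51.29 = 12.9 °C

T_out = 12.9 °C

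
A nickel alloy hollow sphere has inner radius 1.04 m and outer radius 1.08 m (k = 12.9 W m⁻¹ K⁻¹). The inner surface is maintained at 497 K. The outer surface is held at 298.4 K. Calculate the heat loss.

Q = 4πk·ΔT/(1/r₁ − 1/r₂) = 4π × 12.9 × 198.6 / (1/1.04 − 1/1.08) = 9.04×10^5 W

Q = 904 kW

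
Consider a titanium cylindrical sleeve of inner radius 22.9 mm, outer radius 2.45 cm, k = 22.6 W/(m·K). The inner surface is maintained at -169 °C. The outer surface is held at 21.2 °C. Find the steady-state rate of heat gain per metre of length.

Q' = 4.00×10^5 W/m

Q' = 2πk·ΔT/ln(r₂/r₁) = 2π × 22.6 × 190.2 / ln(0.0245/0.0229) = 4.00×10^5 W/m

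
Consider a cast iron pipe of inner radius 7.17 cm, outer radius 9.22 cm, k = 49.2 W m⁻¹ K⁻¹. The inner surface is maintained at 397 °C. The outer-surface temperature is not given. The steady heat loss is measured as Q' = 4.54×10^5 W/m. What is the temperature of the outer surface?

T_out = 27.7 °C

Series resistances:
  R'_cast iron = ln(0.0922/0.0717)/(2πk) = 0.2515/(2π·49.2) = 8.135×10^-4 m·K/W
ΣR = 8.135×10^-4 m·K/W
ΔT = Q'·ΣR = 4.54×10^5 × 8.135×10^-4 = 369.3 K
Heat flows outward, so T_out = T_in − ΔT = 397 − 369.3 = 27.7 °C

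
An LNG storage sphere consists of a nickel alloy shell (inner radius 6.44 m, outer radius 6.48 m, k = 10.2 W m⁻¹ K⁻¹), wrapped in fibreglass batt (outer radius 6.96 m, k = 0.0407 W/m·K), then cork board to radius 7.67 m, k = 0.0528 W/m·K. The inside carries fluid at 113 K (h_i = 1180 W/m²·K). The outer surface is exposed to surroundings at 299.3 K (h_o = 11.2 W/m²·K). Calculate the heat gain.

Resistance network (inner→outer):
  R_conv,in = 1/(4πr²h) = 1/(4π·6.44²·1180) = 1.626×10^-6 K/W
  R_nickel alloy = (1/6.44 − 1/6.48)/(4πk) = 9.585×10^-4/(4π·10.2) = 7.478×10^-6 K/W
  R_fibreglass batt = (1/6.48 − 1/6.96)/(4πk) = 0.01064/(4π·0.0407) = 0.02081 K/W
  R_cork board = (1/6.96 − 1/7.67)/(4πk) = 0.01330/(4π·0.0528) = 0.02005 K/W
  R_conv,out = 1/(4πr²h) = 1/(4π·7.67²·11.2) = 1.208×10^-4 K/W
ΣR = 1.626×10^-6 + 7.478×10^-6 + 0.02081 + 0.02005 + 1.208×10^-4 = 0.04099 K/W
Q = ΔT/ΣR = (113 K − 299.3 K)/0.04099 = -4550 W
(Negative Q ⇒ heat flows inward; heat gain = 4550 W.)

Q = 4.55 kW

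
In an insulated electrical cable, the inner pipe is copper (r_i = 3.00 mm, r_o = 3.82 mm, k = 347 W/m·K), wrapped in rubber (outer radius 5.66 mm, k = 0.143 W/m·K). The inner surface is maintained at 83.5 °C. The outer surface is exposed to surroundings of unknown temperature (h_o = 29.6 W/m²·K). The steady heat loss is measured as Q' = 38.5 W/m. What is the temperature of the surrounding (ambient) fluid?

Sum the resistances:
  R'_copper = ln(0.00382/0.00300)/(2πk) = 0.2416/(2π·347) = 1.108×10^-4 m·K/W
  R'_rubber = ln(0.00566/0.00382)/(2πk) = 0.3932/(2π·0.143) = 0.4376 m·K/W
  R'_conv,out = 1/(2πr h) = 1/(2π·0.00566·29.6) = 0.9500 m·K/W
ΣR = 1.388 m·K/W
ΔT = Q'·ΣR = 38.5 × 1.388 = 53.44 K
Heat flows outward, so T_out = T_in − ΔT = 83.5 − 53.44 = 30.1 °C

T_out = 30.1 °C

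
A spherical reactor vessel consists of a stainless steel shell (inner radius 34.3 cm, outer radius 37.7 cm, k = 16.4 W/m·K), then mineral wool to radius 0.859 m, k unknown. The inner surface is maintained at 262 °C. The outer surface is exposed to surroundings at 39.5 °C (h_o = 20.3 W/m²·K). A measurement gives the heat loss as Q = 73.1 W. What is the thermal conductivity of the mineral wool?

ΣR = ΔT/Q = |262 − 39.5|/73.1 = 3.044 K/W
Known resistances:
  R_stainless steel = (1/0.343 − 1/0.377)/(4πk) = 0.2629/(4π·16.4) = 0.001276 K/W
  R_conv,out = 1/(4πr²h) = 1/(4π·0.859²·20.3) = 0.005313 K/W
R_mineral wool = ΣR − ΣR_known = 3.044 − 0.006589 = 3.037 K/W
(1/r₁−1/r₂)/(4πk) = 3.037 ⇒ k = 1.488/(4π·3.037) = 0.0390 W/m·K

k = 0.0390 W/m·K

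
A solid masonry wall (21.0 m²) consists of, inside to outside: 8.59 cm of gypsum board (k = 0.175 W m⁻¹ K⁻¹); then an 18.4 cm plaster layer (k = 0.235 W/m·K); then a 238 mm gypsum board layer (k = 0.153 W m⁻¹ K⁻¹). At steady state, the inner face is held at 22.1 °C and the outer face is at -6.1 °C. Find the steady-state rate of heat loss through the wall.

Q = 209 W

Series thermal resistances, inner to outer:
  R_gypsum board = L/(kA) = 0.0859/(0.175·21.0) = 0.02337 K/W
  R_plaster = L/(kA) = 0.184/(0.235·21.0) = 0.03728 K/W
  R_gypsum board = L/(kA) = 0.238/(0.153·21.0) = 0.07407 K/W
ΣR = 0.02337 + 0.03728 + 0.07407 = 0.1347 K/W
Q = ΔT/ΣR = (22.1 °C − -6.1 °C)/0.1347 = 209 W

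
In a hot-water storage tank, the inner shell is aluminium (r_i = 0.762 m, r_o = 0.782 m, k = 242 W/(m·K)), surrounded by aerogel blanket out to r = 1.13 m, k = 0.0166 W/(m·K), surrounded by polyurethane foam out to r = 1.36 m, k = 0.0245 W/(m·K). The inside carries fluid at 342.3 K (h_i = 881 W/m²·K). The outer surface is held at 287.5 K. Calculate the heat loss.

Series thermal resistances, inner to outer:
  R_conv,in = 1/(4πr²h) = 1/(4π·0.762²·881) = 1.556×10^-4 K/W
  R_aluminium = (1/0.762 − 1/0.782)/(4πk) = 0.03356/(4π·242) = 1.104×10^-5 K/W
  R_aerogel blanket = (1/0.782 − 1/1.13)/(4πk) = 0.3938/(4π·0.0166) = 1.888 K/W
  R_polyurethane foam = (1/1.13 − 1/1.36)/(4πk) = 0.1497/(4π·0.0245) = 0.4861 K/W
ΣR = 1.556×10^-4 + 1.104×10^-5 + 1.888 + 0.4861 = 2.374 K/W
Q = ΔT/ΣR = (342.3 K − 287.5 K)/2.374 = 23.1 W

Q = 23.1 W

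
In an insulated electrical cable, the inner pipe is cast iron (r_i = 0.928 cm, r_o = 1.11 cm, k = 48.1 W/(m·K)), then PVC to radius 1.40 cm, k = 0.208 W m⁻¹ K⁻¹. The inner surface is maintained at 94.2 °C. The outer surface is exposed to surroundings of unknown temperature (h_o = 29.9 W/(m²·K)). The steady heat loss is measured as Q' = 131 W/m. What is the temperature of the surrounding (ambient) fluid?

T_out = 21.0 °C

Sum the resistances:
  R'_cast iron = ln(0.0111/0.00928)/(2πk) = 0.1791/(2π·48.1) = 5.926×10^-4 m·K/W
  R'_PVC = ln(0.0140/0.0111)/(2πk) = 0.2321/(2π·0.208) = 0.1776 m·K/W
  R'_conv,out = 1/(2πr h) = 1/(2π·0.0140·29.9) = 0.3802 m·K/W
ΣR = 0.5584 m·K/W
ΔT = Q'·ΣR = 131 × 0.5584 = 73.15 K
Heat flows outward, so T_out = T_in − ΔT = 94.2 − 73.15 = 21.0 °C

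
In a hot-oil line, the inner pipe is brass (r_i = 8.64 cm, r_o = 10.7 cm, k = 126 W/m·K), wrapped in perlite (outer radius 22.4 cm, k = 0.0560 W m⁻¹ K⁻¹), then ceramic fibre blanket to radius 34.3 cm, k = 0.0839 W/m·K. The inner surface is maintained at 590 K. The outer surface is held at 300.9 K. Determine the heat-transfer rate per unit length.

Treat each layer as a resistance in series:
  R'_brass = ln(0.107/0.0864)/(2πk) = 0.2138/(2π·126) = 2.701×10^-4 m·K/W
  R'_perlite = ln(0.224/0.107)/(2πk) = 0.7388/(2π·0.0560) = 2.100 m·K/W
  R'_ceramic fibre blanket = ln(0.343/0.224)/(2πk) = 0.4261/(2π·0.0839) = 0.8083 m·K/W
ΣR = 2.701×10^-4 + 2.100 + 0.8083 = 2.909 m·K/W
Q' = ΔT/ΣR = (590 K − 300.9 K)/2.909 = 99.4 W/m

Q' = 99.4 W/m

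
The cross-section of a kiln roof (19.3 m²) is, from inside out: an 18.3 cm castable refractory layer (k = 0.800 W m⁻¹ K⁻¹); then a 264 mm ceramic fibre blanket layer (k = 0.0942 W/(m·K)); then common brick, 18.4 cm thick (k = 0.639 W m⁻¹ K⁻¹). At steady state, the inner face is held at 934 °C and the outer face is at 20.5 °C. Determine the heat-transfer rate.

Q = 5.31 kW

Treat each layer as a resistance in series:
  R_castable refractory = L/(kA) = 0.183/(0.800·19.3) = 0.01185 K/W
  R_ceramic fibre blanket = L/(kA) = 0.264/(0.0942·19.3) = 0.1452 K/W
  R_common brick = L/(kA) = 0.184/(0.639·19.3) = 0.01492 K/W
ΣR = 0.01185 + 0.1452 + 0.01492 = 0.1720 K/W
Q = ΔT/ΣR = (934 °C − 20.5 °C)/0.1720 = 5310 W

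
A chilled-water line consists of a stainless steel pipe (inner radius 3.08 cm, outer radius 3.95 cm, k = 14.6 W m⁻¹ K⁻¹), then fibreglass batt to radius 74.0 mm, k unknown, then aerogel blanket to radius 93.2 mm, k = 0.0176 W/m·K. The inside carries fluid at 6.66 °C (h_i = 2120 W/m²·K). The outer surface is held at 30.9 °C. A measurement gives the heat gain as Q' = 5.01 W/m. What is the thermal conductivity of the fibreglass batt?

ΣR = ΔT/Q' = |6.66 − 30.9|/5.01 = 4.838 m·K/W
Known resistances:
  R'_conv,in = 1/(2πr h) = 1/(2π·0.0308·2120) = 0.002437 m·K/W
  R'_stainless steel = ln(0.0395/0.0308)/(2πk) = 0.2488/(2π·14.6) = 0.002712 m·K/W
  R'_aerogel blanket = ln(0.0932/0.0740)/(2πk) = 0.2307/(2π·0.0176) = 2.086 m·K/W
R_fibreglass batt = ΣR − ΣR_known = 4.838 − 2.091 = 2.747 m·K/W
ln(r₂/r₁)/(2πk) = 2.747 ⇒ k = 0.6278/(2π·2.747) = 0.0364 W/m·K

k = 0.0364 W/m·K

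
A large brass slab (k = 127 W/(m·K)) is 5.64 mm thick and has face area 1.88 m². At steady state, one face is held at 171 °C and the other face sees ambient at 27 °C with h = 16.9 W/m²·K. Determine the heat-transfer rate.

Q = 4570 W

Treat each layer as a resistance in series:
  R_brass = L/(kA) = 0.00564/(127·1.88) = 2.362×10^-5 K/W
  R_conv,out = 1/(hA) = 1/(16.9·1.88) = 0.03147 K/W
ΣR = 2.362×10^-5 + 0.03147 = 0.03149 K/W
Q = ΔT/ΣR = (171 °C − 27 °C)/0.03149 = 4570 W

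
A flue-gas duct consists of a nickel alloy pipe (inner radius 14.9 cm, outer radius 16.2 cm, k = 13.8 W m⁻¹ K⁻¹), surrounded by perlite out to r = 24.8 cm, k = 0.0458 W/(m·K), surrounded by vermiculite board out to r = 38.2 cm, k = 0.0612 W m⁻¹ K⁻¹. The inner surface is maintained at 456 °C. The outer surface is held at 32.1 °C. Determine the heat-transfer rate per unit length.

Q' = 163 W/m

Treat each layer as a resistance in series:
  R'_nickel alloy = ln(0.162/0.149)/(2πk) = 0.08365/(2π·13.8) = 9.647×10^-4 m·K/W
  R'_perlite = ln(0.248/0.162)/(2πk) = 0.4258/(2π·0.0458) = 1.480 m·K/W
  R'_vermiculite board = ln(0.382/0.248)/(2πk) = 0.4320/(2π·0.0612) = 1.123 m·K/W
ΣR = 9.647×10^-4 + 1.480 + 1.123 = 2.604 m·K/W
Q' = ΔT/ΣR = (456 °C − 32.1 °C)/2.604 = 163 W/m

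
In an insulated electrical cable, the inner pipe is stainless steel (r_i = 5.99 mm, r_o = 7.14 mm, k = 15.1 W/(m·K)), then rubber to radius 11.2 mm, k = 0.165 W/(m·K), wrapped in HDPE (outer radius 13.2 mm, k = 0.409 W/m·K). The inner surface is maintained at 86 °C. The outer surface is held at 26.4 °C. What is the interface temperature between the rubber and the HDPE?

Treat each layer as a resistance in series:
  R'_stainless steel = ln(0.00714/0.00599)/(2πk) = 0.1756/(2π·15.1) = 0.001851 m·K/W
  R'_rubber = ln(0.0112/0.00714)/(2πk) = 0.4502/(2π·0.165) = 0.4343 m·K/W
  R'_HDPE = ln(0.0132/0.0112)/(2πk) = 0.1643/(2π·0.409) = 0.06394 m·K/W
ΣR = 0.001851 + 0.4343 + 0.06394 = 0.5001 m·K/W
Q' = ΔT/ΣR = (86 °C − 26.4 °C)/0.5001 = 119.2 W/m
From the inner boundary to the rubber/HDPE interface, ΣR_partial = 0.4362 m·K/W.
T_interface = T_in − Q'·ΣR_partial = 86 °C − (119.2)(0.4362) = 34.0 °C

T = 34.0 °C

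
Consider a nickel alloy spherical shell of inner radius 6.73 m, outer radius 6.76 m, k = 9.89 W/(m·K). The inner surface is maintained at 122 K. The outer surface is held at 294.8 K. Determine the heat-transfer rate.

Q = 32600 kW

Q = 4πk·ΔT/(1/r₁ − 1/r₂) = 4π × 9.89 × 172.8 / (1/6.73 − 1/6.76) = 3.26×10^7 W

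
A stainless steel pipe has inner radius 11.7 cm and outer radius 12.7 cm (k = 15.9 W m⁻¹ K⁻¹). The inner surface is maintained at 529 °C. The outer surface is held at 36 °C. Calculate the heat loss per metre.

Q' = 2πk·ΔT/ln(r₂/r₁) = 2π × 15.9 × 493 / ln(0.127/0.117) = 6.01×10^5 W/m

Q' = 6.01×10^5 W/m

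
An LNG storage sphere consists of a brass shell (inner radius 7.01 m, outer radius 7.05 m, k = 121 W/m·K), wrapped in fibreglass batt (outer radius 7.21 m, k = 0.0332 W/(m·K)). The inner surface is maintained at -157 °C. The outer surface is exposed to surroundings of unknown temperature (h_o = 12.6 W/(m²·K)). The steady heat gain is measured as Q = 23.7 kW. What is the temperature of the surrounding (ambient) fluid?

Sum the resistances:
  R_brass = (1/7.01 − 1/7.05)/(4πk) = 8.094×10^-4/(4π·121) = 5.323×10^-7 K/W
  R_fibreglass batt = (1/7.05 − 1/7.21)/(4πk) = 0.003148/(4π·0.0332) = 0.007545 K/W
  R_conv,out = 1/(4πr²h) = 1/(4π·7.21²·12.6) = 1.215×10^-4 K/W
ΣR = 0.007667 K/W
ΔT = Q·ΣR = 23700 × 0.007667 = 181.7 K
Heat flows inward, so T_out = T_in + ΔT = -157 + 181.7 = 24.7 °C

T_out = 24.7 °C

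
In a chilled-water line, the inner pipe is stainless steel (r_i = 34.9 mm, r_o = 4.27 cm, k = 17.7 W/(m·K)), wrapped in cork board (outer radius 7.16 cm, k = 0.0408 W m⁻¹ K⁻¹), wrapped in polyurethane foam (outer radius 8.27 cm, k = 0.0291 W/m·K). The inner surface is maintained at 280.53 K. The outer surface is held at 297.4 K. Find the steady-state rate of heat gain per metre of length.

Series thermal resistances, inner to outer:
  R'_stainless steel = ln(0.0427/0.0349)/(2πk) = 0.2017/(2π·17.7) = 0.001814 m·K/W
  R'_cork board = ln(0.0716/0.0427)/(2πk) = 0.5169/(2π·0.0408) = 2.016 m·K/W
  R'_polyurethane foam = ln(0.0827/0.0716)/(2πk) = 0.1441/(2π·0.0291) = 0.7883 m·K/W
ΣR = 0.001814 + 2.016 + 0.7883 = 2.806 m·K/W
Q' = ΔT/ΣR = (280.53 K − 297.4 K)/2.806 = -6.01 W/m
(Negative Q' ⇒ heat flows inward; heat gain = 6.01 W/m.)

Q' = 6.01 W/m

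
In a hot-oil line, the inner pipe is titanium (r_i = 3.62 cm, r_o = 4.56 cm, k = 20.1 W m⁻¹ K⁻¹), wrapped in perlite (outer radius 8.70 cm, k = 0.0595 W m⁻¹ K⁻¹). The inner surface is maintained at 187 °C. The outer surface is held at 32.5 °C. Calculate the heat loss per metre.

Q' = 89.3 W/m

Resistance network (inner→outer):
  R'_titanium = ln(0.0456/0.0362)/(2πk) = 0.2308/(2π·20.1) = 0.001828 m·K/W
  R'_perlite = ln(0.0870/0.0456)/(2πk) = 0.6460/(2π·0.0595) = 1.728 m·K/W
ΣR = 0.001828 + 1.728 = 1.730 m·K/W
Q' = ΔT/ΣR = (187 °C − 32.5 °C)/1.730 = 89.3 W/m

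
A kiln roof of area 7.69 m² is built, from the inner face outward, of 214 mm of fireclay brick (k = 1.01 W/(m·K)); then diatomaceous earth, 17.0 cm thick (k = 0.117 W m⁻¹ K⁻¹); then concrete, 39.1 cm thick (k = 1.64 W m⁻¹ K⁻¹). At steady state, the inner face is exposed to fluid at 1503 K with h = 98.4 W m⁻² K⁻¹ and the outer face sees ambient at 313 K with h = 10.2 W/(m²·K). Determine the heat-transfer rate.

Q = 4550 W

Series thermal resistances, inner to outer:
  R_conv,in = 1/(hA) = 1/(98.4·7.69) = 0.001322 K/W
  R_fireclay brick = L/(kA) = 0.214/(1.01·7.69) = 0.02755 K/W
  R_diatomaceous earth = L/(kA) = 0.170/(0.117·7.69) = 0.1889 K/W
  R_concrete = L/(kA) = 0.391/(1.64·7.69) = 0.03100 K/W
  R_conv,out = 1/(hA) = 1/(10.2·7.69) = 0.01275 K/W
ΣR = 0.001322 + 0.02755 + 0.1889 + 0.03100 + 0.01275 = 0.2615 K/W
Q = ΔT/ΣR = (1503 K − 313 K)/0.2615 = 4550 W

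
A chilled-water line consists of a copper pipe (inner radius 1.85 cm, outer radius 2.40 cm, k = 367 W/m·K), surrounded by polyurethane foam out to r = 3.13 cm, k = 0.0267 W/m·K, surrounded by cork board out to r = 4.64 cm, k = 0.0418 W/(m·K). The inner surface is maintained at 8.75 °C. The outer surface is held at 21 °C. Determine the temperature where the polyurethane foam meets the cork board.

T = 15.0 °C

Treat each layer as a resistance in series:
  R'_copper = ln(0.0240/0.0185)/(2πk) = 0.2603/(2π·367) = 1.129×10^-4 m·K/W
  R'_polyurethane foam = ln(0.0313/0.0240)/(2πk) = 0.2656/(2π·0.0267) = 1.583 m·K/W
  R'_cork board = ln(0.0464/0.0313)/(2πk) = 0.3937/(2π·0.0418) = 1.499 m·K/W
ΣR = 1.129×10^-4 + 1.583 + 1.499 = 3.082 m·K/W
Q' = ΔT/ΣR = (8.75 °C − 21 °C)/3.082 = -3.975 W/m
From the inner boundary to the polyurethane foam/cork board interface, ΣR_partial = 1.583 m·K/W.
T_interface = T_in − Q'·ΣR_partial = 8.75 °C − (-3.975)(1.583) = 15.0 °C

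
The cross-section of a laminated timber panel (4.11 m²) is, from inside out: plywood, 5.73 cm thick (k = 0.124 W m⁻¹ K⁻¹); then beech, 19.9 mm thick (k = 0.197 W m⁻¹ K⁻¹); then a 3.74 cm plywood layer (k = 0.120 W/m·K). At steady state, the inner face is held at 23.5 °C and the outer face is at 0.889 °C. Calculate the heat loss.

Series thermal resistances, inner to outer:
  R_plywood = L/(kA) = 0.0573/(0.124·4.11) = 0.1124 K/W
  R_beech = L/(kA) = 0.0199/(0.197·4.11) = 0.02458 K/W
  R_plywood = L/(kA) = 0.0374/(0.120·4.11) = 0.07583 K/W
ΣR = 0.1124 + 0.02458 + 0.07583 = 0.2128 K/W
Q = ΔT/ΣR = (23.5 °C − 0.889 °C)/0.2128 = 106 W

Q = 106 W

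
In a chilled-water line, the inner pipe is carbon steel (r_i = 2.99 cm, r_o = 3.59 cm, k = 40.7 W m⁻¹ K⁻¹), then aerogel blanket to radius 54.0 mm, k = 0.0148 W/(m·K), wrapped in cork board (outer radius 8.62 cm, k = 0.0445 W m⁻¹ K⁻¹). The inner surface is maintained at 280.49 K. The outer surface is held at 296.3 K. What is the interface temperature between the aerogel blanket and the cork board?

T = 291.9 K

Resistance network (inner→outer):
  R'_carbon steel = ln(0.0359/0.0299)/(2πk) = 0.1829/(2π·40.7) = 7.151×10^-4 m·K/W
  R'_aerogel blanket = ln(0.0540/0.0359)/(2πk) = 0.4082/(2π·0.0148) = 4.390 m·K/W
  R'_cork board = ln(0.0862/0.0540)/(2πk) = 0.4677/(2π·0.0445) = 1.673 m·K/W
ΣR = 7.151×10^-4 + 4.390 + 1.673 = 6.064 m·K/W
Q' = ΔT/ΣR = (280.49 K − 296.3 K)/6.064 = -2.607 W/m
From the inner boundary to the aerogel blanket/cork board interface, ΣR_partial = 4.391 m·K/W.
T_interface = T_in − Q'·ΣR_partial = 280.49 K − (-2.607)(4.391) = 291.9 K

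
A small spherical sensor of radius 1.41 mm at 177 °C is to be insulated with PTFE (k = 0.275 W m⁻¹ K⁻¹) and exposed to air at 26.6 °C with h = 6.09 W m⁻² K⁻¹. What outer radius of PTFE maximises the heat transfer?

r_cr = 9.03 cm

For a sphere, r_cr = 2k_ins/h = 2·0.275/6.09 = 0.0903 m = 9.03 cm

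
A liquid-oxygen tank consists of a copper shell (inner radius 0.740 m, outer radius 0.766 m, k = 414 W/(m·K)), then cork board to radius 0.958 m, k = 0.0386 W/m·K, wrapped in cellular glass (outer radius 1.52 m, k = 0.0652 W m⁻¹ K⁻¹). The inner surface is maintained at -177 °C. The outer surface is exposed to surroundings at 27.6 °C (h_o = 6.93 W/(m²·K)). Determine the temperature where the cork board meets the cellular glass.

Series thermal resistances, inner to outer:
  R_copper = (1/0.740 − 1/0.766)/(4πk) = 0.04587/(4π·414) = 8.817×10^-6 K/W
  R_cork board = (1/0.766 − 1/0.958)/(4πk) = 0.2616/(4π·0.0386) = 0.5394 K/W
  R_cellular glass = (1/0.958 − 1/1.52)/(4πk) = 0.3859/(4π·0.0652) = 0.4711 K/W
  R_conv,out = 1/(4πr²h) = 1/(4π·1.52²·6.93) = 0.004970 K/W
ΣR = 8.817×10^-6 + 0.5394 + 0.4711 + 0.004970 = 1.015 K/W
Q = ΔT/ΣR = (-177 °C − 27.6 °C)/1.015 = -201.6 W
From the inner boundary to the cork board/cellular glass interface, ΣR_partial = 0.5394 K/W.
T_interface = T_in − Q·ΣR_partial = -177 °C − (-201.6)(0.5394) = -68.3 °C

T = -68.3 °C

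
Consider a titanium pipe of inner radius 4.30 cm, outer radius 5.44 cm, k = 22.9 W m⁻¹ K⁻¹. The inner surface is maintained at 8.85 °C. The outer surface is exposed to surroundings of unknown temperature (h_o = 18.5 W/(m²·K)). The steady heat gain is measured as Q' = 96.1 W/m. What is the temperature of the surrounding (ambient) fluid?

T_out = 24.2 °C

Series resistances:
  R'_titanium = ln(0.0544/0.0430)/(2πk) = 0.2352/(2π·22.9) = 0.001634 m·K/W
  R'_conv,out = 1/(2πr h) = 1/(2π·0.0544·18.5) = 0.1581 m·K/W
ΣR = 0.1598 m·K/W
ΔT = Q'·ΣR = 96.1 × 0.1598 = 15.36 K
Heat flows inward, so T_out = T_in + ΔT = 8.85 + 15.36 = 24.2 °C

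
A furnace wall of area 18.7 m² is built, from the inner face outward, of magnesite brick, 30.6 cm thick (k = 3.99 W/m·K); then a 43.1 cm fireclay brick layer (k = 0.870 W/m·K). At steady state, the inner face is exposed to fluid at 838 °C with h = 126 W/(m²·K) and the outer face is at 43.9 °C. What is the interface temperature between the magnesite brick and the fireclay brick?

Treat each layer as a resistance in series:
  R_conv,in = 1/(hA) = 1/(126·18.7) = 4.244×10^-4 K/W
  R_magnesite brick = L/(kA) = 0.306/(3.99·18.7) = 0.004101 K/W
  R_fireclay brick = L/(kA) = 0.431/(0.870·18.7) = 0.02649 K/W
ΣR = 4.244×10^-4 + 0.004101 + 0.02649 = 0.03102 K/W
Q = ΔT/ΣR = (838 °C − 43.9 °C)/0.03102 = 25600 W
From the inner boundary to the magnesite brick/fireclay brick interface, ΣR_partial = 0.004525 K/W.
T_interface = T_in − Q·ΣR_partial = 838 °C − (25600)(0.004525) = 722 °C

T = 722 °C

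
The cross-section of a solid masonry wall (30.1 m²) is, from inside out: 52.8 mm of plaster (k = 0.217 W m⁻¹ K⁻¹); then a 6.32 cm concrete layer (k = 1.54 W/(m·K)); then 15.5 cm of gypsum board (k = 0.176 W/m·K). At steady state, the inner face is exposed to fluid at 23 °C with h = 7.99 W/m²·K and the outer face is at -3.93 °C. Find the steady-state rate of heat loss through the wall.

Series thermal resistances, inner to outer:
  R_conv,in = 1/(hA) = 1/(7.99·30.1) = 0.004158 K/W
  R_plaster = L/(kA) = 0.0528/(0.217·30.1) = 0.008084 K/W
  R_concrete = L/(kA) = 0.0632/(1.54·30.1) = 0.001363 K/W
  R_gypsum board = L/(kA) = 0.155/(0.176·30.1) = 0.02926 K/W
ΣR = 0.004158 + 0.008084 + 0.001363 + 0.02926 = 0.04287 K/W
Q = ΔT/ΣR = (23 °C − -3.93 °C)/0.04287 = 628 W

Q = 628 W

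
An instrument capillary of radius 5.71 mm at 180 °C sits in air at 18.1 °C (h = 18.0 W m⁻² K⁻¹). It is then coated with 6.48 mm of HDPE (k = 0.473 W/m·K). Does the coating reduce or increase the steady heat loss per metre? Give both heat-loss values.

increases: 105 → 165 W/m

Critical radius for a cylinder: r_cr = k/h = 0.0263 m = 2.63 cm.
Outer radius after coating: r₂ = 0.00571 + 0.00648 = 0.01219 m.
Since r₁ < r_cr and r₂ ≤ r_cr, the coating moves toward the maximum at r_cr — heat loss rises.
Bare: R = 1/(2πr₁h) = 1.549 m·K/W; Q = 161.9/1.549 = 105 W/m.
Coated: R = R_cond + R_conv = 0.9805 m·K/W; Q = 161.9/0.9805 = 165 W/m.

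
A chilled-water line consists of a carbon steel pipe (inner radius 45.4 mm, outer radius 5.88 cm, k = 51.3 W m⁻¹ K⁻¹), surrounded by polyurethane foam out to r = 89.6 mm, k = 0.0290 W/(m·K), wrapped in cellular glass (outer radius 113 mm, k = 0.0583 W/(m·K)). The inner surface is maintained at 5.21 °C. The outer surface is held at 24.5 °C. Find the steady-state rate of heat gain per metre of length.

Q' = 6.55 W/m

Resistance network (inner→outer):
  R'_carbon steel = ln(0.0588/0.0454)/(2πk) = 0.2586/(2π·51.3) = 8.024×10^-4 m·K/W
  R'_polyurethane foam = ln(0.0896/0.0588)/(2πk) = 0.4212/(2π·0.0290) = 2.312 m·K/W
  R'_cellular glass = ln(0.113/0.0896)/(2πk) = 0.2320/(2π·0.0583) = 0.6334 m·K/W
ΣR = 8.024×10^-4 + 2.312 + 0.6334 = 2.946 m·K/W
Q' = ΔT/ΣR = (5.21 °C − 24.5 °C)/2.946 = -6.55 W/m
(Negative Q' ⇒ heat flows inward; heat gain = 6.55 W/m.)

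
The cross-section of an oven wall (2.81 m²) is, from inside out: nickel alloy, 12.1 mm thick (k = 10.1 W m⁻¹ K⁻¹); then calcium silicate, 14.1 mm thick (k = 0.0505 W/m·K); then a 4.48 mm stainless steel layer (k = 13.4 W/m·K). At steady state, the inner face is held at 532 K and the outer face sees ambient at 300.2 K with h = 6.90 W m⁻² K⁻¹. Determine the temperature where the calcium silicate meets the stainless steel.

Treat each layer as a resistance in series:
  R_nickel alloy = L/(kA) = 0.0121/(10.1·2.81) = 4.263×10^-4 K/W
  R_calcium silicate = L/(kA) = 0.0141/(0.0505·2.81) = 0.09936 K/W
  R_stainless steel = L/(kA) = 0.00448/(13.4·2.81) = 1.190×10^-4 K/W
  R_conv,out = 1/(hA) = 1/(6.90·2.81) = 0.05158 K/W
ΣR = 4.263×10^-4 + 0.09936 + 1.190×10^-4 + 0.05158 = 0.1515 K/W
Q = ΔT/ΣR = (532 K − 300.2 K)/0.1515 = 1530 W
From the inner boundary to the calcium silicate/stainless steel interface, ΣR_partial = 0.09979 K/W.
T_interface = T_in − Q·ΣR_partial = 532 K − (1530)(0.09979) = 379 K

T = 379 K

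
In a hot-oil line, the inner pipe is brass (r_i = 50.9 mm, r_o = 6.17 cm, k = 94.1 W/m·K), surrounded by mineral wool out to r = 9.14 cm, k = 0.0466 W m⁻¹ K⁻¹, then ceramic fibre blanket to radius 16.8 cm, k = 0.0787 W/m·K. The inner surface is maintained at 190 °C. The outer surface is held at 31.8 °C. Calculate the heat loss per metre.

Series thermal resistances, inner to outer:
  R'_brass = ln(0.0617/0.0509)/(2πk) = 0.1924/(2π·94.1) = 3.254×10^-4 m·K/W
  R'_mineral wool = ln(0.0914/0.0617)/(2πk) = 0.3930/(2π·0.0466) = 1.342 m·K/W
  R'_ceramic fibre blanket = ln(0.168/0.0914)/(2πk) = 0.6087/(2π·0.0787) = 1.231 m·K/W
ΣR = 3.254×10^-4 + 1.342 + 1.231 = 2.573 m·K/W
Q' = ΔT/ΣR = (190 °C − 31.8 °C)/2.573 = 61.5 W/m

Q' = 61.5 W/m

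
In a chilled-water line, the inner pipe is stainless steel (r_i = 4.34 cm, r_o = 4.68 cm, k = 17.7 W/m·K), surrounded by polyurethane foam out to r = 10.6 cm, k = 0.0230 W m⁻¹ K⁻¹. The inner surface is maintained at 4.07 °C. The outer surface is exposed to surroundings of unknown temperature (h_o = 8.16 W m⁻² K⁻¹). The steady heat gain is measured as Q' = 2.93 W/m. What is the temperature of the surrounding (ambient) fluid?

T_out = 21.2 °C

Sum the resistances:
  R'_stainless steel = ln(0.0468/0.0434)/(2πk) = 0.07542/(2π·17.7) = 6.782×10^-4 m·K/W
  R'_polyurethane foam = ln(0.106/0.0468)/(2πk) = 0.8176/(2π·0.0230) = 5.657 m·K/W
  R'_conv,out = 1/(2πr h) = 1/(2π·0.106·8.16) = 0.1840 m·K/W
ΣR = 5.842 m·K/W
ΔT = Q'·ΣR = 2.93 × 5.842 = 17.12 K
Heat flows inward, so T_out = T_in + ΔT = 4.07 + 17.12 = 21.2 °C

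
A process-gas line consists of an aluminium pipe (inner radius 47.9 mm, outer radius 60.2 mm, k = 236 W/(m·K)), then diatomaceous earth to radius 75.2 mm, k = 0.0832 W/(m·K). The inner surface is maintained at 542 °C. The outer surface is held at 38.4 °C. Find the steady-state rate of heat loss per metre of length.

Q' = 1180 W/m

Resistance network (inner→outer):
  R'_aluminium = ln(0.0602/0.0479)/(2πk) = 0.2286/(2π·236) = 1.541×10^-4 m·K/W
  R'_diatomaceous earth = ln(0.0752/0.0602)/(2πk) = 0.2225/(2π·0.0832) = 0.4256 m·K/W
ΣR = 1.541×10^-4 + 0.4256 = 0.4258 m·K/W
Q' = ΔT/ΣR = (542 °C − 38.4 °C)/0.4258 = 1180 W/m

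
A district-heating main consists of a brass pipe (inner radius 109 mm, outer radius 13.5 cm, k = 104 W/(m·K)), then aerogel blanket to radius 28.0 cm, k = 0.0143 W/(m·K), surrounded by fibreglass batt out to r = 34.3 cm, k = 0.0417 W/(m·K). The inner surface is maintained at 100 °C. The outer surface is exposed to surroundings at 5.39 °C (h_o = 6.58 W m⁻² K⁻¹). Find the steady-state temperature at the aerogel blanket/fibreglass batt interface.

Treat each layer as a resistance in series:
  R'_brass = ln(0.135/0.109)/(2πk) = 0.2139/(2π·104) = 3.274×10^-4 m·K/W
  R'_aerogel blanket = ln(0.280/0.135)/(2πk) = 0.7295/(2π·0.0143) = 8.119 m·K/W
  R'_fibreglass batt = ln(0.343/0.280)/(2πk) = 0.2029/(2π·0.0417) = 0.7746 m·K/W
  R'_conv,out = 1/(2πr h) = 1/(2π·0.343·6.58) = 0.07052 m·K/W
ΣR = 3.274×10^-4 + 8.119 + 0.7746 + 0.07052 = 8.964 m·K/W
Q' = ΔT/ΣR = (100 °C − 5.39 °C)/8.964 = 10.55 W/m
From the inner boundary to the aerogel blanket/fibreglass batt interface, ΣR_partial = 8.119 m·K/W.
T_interface = T_in − Q'·ΣR_partial = 100 °C − (10.55)(8.119) = 14.3 °C

T = 14.3 °C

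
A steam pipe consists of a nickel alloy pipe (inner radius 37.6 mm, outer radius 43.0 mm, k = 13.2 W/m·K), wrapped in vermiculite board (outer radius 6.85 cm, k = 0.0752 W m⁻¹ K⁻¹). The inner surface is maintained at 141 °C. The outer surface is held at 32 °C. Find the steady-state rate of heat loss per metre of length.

Q' = 110 W/m

Series thermal resistances, inner to outer:
  R'_nickel alloy = ln(0.0430/0.0376)/(2πk) = 0.1342/(2π·13.2) = 0.001618 m·K/W
  R'_vermiculite board = ln(0.0685/0.0430)/(2πk) = 0.4656/(2π·0.0752) = 0.9855 m·K/W
ΣR = 0.001618 + 0.9855 = 0.9871 m·K/W
Q' = ΔT/ΣR = (141 °C − 32 °C)/0.9871 = 110 W/m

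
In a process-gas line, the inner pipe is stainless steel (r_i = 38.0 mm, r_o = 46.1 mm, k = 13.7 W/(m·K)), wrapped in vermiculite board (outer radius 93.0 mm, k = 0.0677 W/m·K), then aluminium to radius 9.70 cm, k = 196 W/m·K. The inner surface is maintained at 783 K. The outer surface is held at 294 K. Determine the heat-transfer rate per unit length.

Q' = 296 W/m

Resistance network (inner→outer):
  R'_stainless steel = ln(0.0461/0.0380)/(2πk) = 0.1932/(2π·13.7) = 0.002245 m·K/W
  R'_vermiculite board = ln(0.0930/0.0461)/(2πk) = 0.7018/(2π·0.0677) = 1.650 m·K/W
  R'_aluminium = ln(0.0970/0.0930)/(2πk) = 0.04211/(2π·196) = 3.420×10^-5 m·K/W
ΣR = 0.002245 + 1.650 + 3.420×10^-5 = 1.652 m·K/W
Q' = ΔT/ΣR = (783 K − 294 K)/1.652 = 296 W/m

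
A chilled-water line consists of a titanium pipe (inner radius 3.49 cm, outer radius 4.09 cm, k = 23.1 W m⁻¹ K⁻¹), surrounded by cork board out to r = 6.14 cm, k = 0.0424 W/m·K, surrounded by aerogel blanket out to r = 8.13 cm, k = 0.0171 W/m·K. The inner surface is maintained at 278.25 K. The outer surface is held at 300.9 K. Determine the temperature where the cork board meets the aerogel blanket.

Resistance network (inner→outer):
  R'_titanium = ln(0.0409/0.0349)/(2πk) = 0.1586/(2π·23.1) = 0.001093 m·K/W
  R'_cork board = ln(0.0614/0.0409)/(2πk) = 0.4063/(2π·0.0424) = 1.525 m·K/W
  R'_aerogel blanket = ln(0.0813/0.0614)/(2πk) = 0.2807/(2π·0.0171) = 2.613 m·K/W
ΣR = 0.001093 + 1.525 + 2.613 = 4.139 m·K/W
Q' = ΔT/ΣR = (278.25 K − 300.9 K)/4.139 = -5.472 W/m
From the inner boundary to the cork board/aerogel blanket interface, ΣR_partial = 1.526 m·K/W.
T_interface = T_in − Q'·ΣR_partial = 278.25 K − (-5.472)(1.526) = 286.6 K

T = 286.6 K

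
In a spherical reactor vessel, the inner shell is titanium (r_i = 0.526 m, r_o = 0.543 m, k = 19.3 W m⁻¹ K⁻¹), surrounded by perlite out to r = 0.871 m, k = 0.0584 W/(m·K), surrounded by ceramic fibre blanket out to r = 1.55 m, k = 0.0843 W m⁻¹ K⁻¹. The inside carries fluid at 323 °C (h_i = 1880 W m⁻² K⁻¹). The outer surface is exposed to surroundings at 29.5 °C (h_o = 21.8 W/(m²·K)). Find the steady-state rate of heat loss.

Resistance network (inner→outer):
  R_conv,in = 1/(4πr²h) = 1/(4π·0.526²·1880) = 1.530×10^-4 K/W
  R_titanium = (1/0.526 − 1/0.543)/(4πk) = 0.05952/(4π·19.3) = 2.454×10^-4 K/W
  R_perlite = (1/0.543 − 1/0.871)/(4πk) = 0.6935/(4π·0.0584) = 0.9450 K/W
  R_ceramic fibre blanket = (1/0.871 − 1/1.55)/(4πk) = 0.5029/(4π·0.0843) = 0.4748 K/W
  R_conv,out = 1/(4πr²h) = 1/(4π·1.55²·21.8) = 0.001519 K/W
ΣR = 1.530×10^-4 + 2.454×10^-4 + 0.9450 + 0.4748 + 0.001519 = 1.422 K/W
Q = ΔT/ΣR = (323 °C − 29.5 °C)/1.422 = 206 W

Q = 206 W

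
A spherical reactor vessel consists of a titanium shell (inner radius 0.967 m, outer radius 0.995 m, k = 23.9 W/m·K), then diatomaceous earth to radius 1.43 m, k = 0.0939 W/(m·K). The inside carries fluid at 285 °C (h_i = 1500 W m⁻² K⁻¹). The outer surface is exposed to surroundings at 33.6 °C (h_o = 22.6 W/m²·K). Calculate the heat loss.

Q = 963 W

Treat each layer as a resistance in series:
  R_conv,in = 1/(4πr²h) = 1/(4π·0.967²·1500) = 5.673×10^-5 K/W
  R_titanium = (1/0.967 − 1/0.995)/(4πk) = 0.02910/(4π·23.9) = 9.689×10^-5 K/W
  R_diatomaceous earth = (1/0.995 − 1/1.43)/(4πk) = 0.3057/(4π·0.0939) = 0.2591 K/W
  R_conv,out = 1/(4πr²h) = 1/(4π·1.43²·22.6) = 0.001722 K/W
ΣR = 5.673×10^-5 + 9.689×10^-5 + 0.2591 + 0.001722 = 0.2610 K/W
Q = ΔT/ΣR = (285 °C − 33.6 °C)/0.2610 = 963 W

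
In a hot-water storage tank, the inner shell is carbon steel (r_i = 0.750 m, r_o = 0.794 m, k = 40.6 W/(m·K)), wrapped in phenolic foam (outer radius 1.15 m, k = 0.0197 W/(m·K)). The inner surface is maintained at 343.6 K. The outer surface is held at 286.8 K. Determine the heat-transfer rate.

Treat each layer as a resistance in series:
  R_carbon steel = (1/0.750 − 1/0.794)/(4πk) = 0.07389/(4π·40.6) = 1.448×10^-4 K/W
  R_phenolic foam = (1/0.794 − 1/1.15)/(4πk) = 0.3899/(4π·0.0197) = 1.575 K/W
ΣR = 1.448×10^-4 + 1.575 = 1.575 K/W
Q = ΔT/ΣR = (343.6 K − 286.8 K)/1.575 = 36.1 W

Q = 36.1 W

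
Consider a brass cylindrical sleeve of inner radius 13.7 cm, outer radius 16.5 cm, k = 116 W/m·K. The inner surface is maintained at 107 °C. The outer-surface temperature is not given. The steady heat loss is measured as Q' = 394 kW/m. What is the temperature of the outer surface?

T_out = 6.5 °C

Series resistances:
  R'_brass = ln(0.165/0.137)/(2πk) = 0.1860/(2π·116) = 2.551×10^-4 m·K/W
ΣR = 2.551×10^-4 m·K/W
ΔT = Q'·ΣR = 3.94×10^5 × 2.551×10^-4 = 100.5 K
Heat flows outward, so T_out = T_in − ΔT = 107 − 100.5 = 6.5 °C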